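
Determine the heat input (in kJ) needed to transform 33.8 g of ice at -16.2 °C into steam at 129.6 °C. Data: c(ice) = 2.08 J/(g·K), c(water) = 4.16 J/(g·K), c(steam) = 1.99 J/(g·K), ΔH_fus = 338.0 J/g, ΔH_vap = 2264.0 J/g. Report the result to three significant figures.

q = 105 kJ

q1 (heat ice -16.2→0.0 °C): 33.8 × 2.08 × 16.2 = 1139 J
q2 (melt at 0 °C): 33.8 × 338.0 = 11424 J
q3 (heat water 0.0→100.0 °C): 33.8 × 4.16 × 100.0 = 14061 J
q4 (vaporize at 100 °C): 33.8 × 2264.0 = 76523 J
q5 (heat steam 100.0→129.6 °C): 33.8 × 1.99 × 29.6 = 1991 J
Total: 1139 + 11424 + 14061 + 76523 + 1991 = 105138 J = 105 kJ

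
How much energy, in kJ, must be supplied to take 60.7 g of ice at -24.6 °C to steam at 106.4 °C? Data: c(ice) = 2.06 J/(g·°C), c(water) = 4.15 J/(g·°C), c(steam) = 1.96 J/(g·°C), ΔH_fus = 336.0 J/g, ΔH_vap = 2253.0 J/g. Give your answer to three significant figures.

q1 (heat ice -24.6→0.0 °C): 60.7 × 2.06 × 24.6 = 3076 J
q2 (melt at 0 °C): 60.7 × 336.0 = 20395 J
q3 (heat water 0.0→100.0 °C): 60.7 × 4.15 × 100.0 = 25191 J
q4 (vaporize at 100 °C): 60.7 × 2253.0 = 136757 J
q5 (heat steam 100.0→106.4 °C): 60.7 × 1.96 × 6.4 = 761 J
Total: 3076 + 20395 + 25191 + 136757 + 761 = 186180 J = 186 kJ

q = 186 kJ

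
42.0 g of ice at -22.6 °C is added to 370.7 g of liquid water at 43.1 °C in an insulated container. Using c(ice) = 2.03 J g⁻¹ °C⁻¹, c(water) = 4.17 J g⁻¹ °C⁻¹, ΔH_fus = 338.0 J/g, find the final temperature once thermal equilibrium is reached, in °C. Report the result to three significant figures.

Heat to bring ice to 0 °C and melt it: q₁ = 42.0×2.03×22.6 + 42.0×338.0 = 16123 J
Heat the water can supply cooling to 0 °C: 370.7×4.17×43.1 = 66624.8 J > q₁, so all ice melts.
Energy balance: 370.7×4.17×(43.1 − T) = 16123 + 42.0×4.17×(T − 0)
1545.819(43.1 − T) = 16123 + 175.14 T
66624.8 − 16123 = 1720.959 T
T = 50501.8 / 1720.959 = 29.345 °C

T_f = 29.3 °C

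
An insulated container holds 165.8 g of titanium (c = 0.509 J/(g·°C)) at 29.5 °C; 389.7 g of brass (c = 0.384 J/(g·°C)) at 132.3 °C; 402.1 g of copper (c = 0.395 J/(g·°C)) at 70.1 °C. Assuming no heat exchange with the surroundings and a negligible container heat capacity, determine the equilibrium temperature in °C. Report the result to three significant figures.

T_f = 85.1 °C

Σ mᵢcᵢ(T − Tᵢ) = 0  ⇒  T = Σ mᵢcᵢTᵢ / Σ mᵢcᵢ
Σ mᵢcᵢ = 165.8×0.509 + 389.7×0.384 + 402.1×0.395 = 392.8665
Σ mᵢcᵢTᵢ = 84.3922×29.5 + 149.6448×132.3 + 158.8295×70.1 = 33422
T = 33422 / 392.8665 = 85.07 °C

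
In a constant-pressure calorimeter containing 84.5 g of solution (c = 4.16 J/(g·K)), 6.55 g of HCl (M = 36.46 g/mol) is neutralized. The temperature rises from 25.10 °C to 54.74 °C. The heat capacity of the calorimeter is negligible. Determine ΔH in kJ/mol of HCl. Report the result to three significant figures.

|ΔT| = |54.74 − 25.10| = 29.64 °C
|q_surr| = (84.5 × 4.16) × 29.64 = 351.52 × 29.64 = 10420 J
n(HCl) = 6.55 / 36.46 = 0.1796 mol
Temperature rose, so q_rxn = −|q_surr| = -10.42 kJ
ΔH = q_rxn / n = -58.02 kJ/mol

ΔH = -58.0 kJ/mol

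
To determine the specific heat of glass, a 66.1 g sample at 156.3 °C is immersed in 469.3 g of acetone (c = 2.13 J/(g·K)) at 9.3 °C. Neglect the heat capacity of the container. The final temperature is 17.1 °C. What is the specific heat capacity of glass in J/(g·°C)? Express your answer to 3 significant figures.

c = 0.847 J/(g·°C)

q_gained = (469.3 × 2.13) × (17.1 − 9.3) = 7797 J
q_lost = 66.1 × c × (156.3 − 17.1) = 9201.12 c
Set equal: c = 7797 / 9201.12 = 0.847 J/(g·°C)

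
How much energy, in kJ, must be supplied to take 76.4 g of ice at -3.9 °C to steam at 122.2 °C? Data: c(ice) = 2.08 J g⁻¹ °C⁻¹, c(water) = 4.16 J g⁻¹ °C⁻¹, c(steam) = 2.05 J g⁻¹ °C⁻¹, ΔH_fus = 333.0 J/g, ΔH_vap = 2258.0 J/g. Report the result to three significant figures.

q = 234 kJ

q1 (heat ice -3.9→0.0 °C): 76.4 × 2.08 × 3.9 = 620 J
q2 (melt at 0 °C): 76.4 × 333.0 = 25441 J
q3 (heat water 0.0→100.0 °C): 76.4 × 4.16 × 100.0 = 31782 J
q4 (vaporize at 100 °C): 76.4 × 2258.0 = 172511 J
q5 (heat steam 100.0→122.2 °C): 76.4 × 2.05 × 22.2 = 3477 J
Total: 620 + 25441 + 31782 + 172511 + 3477 = 233831 J = 234 kJ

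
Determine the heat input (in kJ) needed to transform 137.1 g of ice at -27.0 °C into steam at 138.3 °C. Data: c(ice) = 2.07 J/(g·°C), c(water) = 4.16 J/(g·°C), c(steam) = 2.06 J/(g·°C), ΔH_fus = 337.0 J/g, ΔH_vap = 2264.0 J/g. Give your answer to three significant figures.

q = 432 kJ

q1 (heat ice -27.0→0.0 °C): 137.1 × 2.07 × 27.0 = 7663 J
q2 (melt at 0 °C): 137.1 × 337.0 = 46203 J
q3 (heat water 0.0→100.0 °C): 137.1 × 4.16 × 100.0 = 57034 J
q4 (vaporize at 100 °C): 137.1 × 2264.0 = 310394 J
q5 (heat steam 100.0→138.3 °C): 137.1 × 2.06 × 38.3 = 10817 J
Total: 7663 + 46203 + 57034 + 310394 + 10817 = 432111 J = 432 kJ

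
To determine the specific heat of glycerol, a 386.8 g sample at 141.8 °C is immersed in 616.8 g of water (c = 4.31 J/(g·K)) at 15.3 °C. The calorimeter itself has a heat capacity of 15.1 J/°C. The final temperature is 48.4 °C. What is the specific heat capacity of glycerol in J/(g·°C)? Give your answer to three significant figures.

c = 2.45 J/(g·°C)

q_gained = (616.8 × 4.31 + 15.1) × (48.4 − 15.3) = 88490 J
q_lost = 386.8 × c × (141.8 − 48.4) = 36127.12 c
Set equal: c = 88490 / 36127.12 = 2.45 J/(g·°C)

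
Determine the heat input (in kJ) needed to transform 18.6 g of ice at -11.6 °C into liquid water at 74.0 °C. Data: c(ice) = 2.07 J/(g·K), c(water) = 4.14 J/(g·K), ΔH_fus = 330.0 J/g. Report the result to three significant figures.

q1 (heat ice -11.6→0.0 °C): 18.6 × 2.07 × 11.6 = 447 J
q2 (melt at 0 °C): 18.6 × 330.0 = 6138 J
q3 (heat water 0.0→74.0 °C): 18.6 × 4.14 × 74.0 = 5698 J
Total: 447 + 6138 + 5698 = 12283 J = 12.3 kJ

q = 12.3 kJ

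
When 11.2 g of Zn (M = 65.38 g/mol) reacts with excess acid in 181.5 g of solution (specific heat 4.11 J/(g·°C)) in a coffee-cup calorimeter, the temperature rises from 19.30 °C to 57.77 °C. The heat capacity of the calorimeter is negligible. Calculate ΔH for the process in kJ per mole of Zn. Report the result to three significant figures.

ΔH = -168 kJ/mol

|ΔT| = |57.77 − 19.30| = 38.47 °C
|q_surr| = (181.5 × 4.11) × 38.47 = 745.965 × 38.47 = 28700 J
n(Zn) = 11.2 / 65.38 = 0.1713 mol
Temperature rose, so q_rxn = −|q_surr| = -28.70 kJ
ΔH = q_rxn / n = -167.5 kJ/mol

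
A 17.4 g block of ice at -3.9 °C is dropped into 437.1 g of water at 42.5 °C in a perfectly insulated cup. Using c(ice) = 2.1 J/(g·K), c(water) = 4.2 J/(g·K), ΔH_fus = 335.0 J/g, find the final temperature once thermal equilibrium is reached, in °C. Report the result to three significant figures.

Heat to bring ice to 0 °C and melt it: q₁ = 17.4×2.1×3.9 + 17.4×335.0 = 5971.5 J
Heat the water can supply cooling to 0 °C: 437.1×4.2×42.5 = 78022.4 J > q₁, so all ice melts.
Energy balance: 437.1×4.2×(42.5 − T) = 5971.5 + 17.4×4.2×(T − 0)
1835.82(42.5 − T) = 5971.5 + 73.08 T
78022.4 − 5971.5 = 1908.90 T
T = 72050.9 / 1908.90 = 37.74 °C

T_f = 37.7 °C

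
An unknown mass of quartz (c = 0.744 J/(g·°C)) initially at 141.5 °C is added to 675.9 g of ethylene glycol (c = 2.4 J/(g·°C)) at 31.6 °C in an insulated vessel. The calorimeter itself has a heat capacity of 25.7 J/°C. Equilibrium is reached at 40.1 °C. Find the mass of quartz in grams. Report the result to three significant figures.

m = 186 g

q_gained = (675.9 × 2.4 + 25.7) × (40.1 − 31.6) = 14010 J
q_lost = m × 0.744 × (141.5 − 40.1) = 75.4416 m
m = 14010 / 75.4416 = 186 g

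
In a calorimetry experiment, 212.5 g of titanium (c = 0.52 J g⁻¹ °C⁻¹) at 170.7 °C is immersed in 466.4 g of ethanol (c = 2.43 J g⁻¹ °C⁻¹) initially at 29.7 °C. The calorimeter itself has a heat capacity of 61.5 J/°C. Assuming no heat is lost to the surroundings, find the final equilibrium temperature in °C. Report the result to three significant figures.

T_f = 41.6 °C

Heat lost by titanium = heat gained by ethanol + calorimeter.
(212.5)(0.52)(170.7 − T) = [(466.4)(2.43) + 61.5](T − 29.7)
110.5 (170.7 − T) = 1194.852 (T − 29.7)
18862 − 110.5 T = 1194.852 T − 35487
54349 = 1305.352 T
T = 41.64 °C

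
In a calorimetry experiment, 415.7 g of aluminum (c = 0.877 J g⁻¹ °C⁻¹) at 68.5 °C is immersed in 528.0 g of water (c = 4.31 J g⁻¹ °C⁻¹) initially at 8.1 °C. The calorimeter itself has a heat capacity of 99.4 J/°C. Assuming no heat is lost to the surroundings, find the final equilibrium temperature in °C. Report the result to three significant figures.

Heat lost by aluminum = heat gained by water + calorimeter.
(415.7)(0.877)(68.5 − T) = [(528.0)(4.31) + 99.4](T − 8.1)
364.5689 (68.5 − T) = 2375.08 (T − 8.1)
24973 − 364.5689 T = 2375.08 T − 19238
44211 = 2739.6489 T
T = 16.14 °C

T_f = 16.1 °C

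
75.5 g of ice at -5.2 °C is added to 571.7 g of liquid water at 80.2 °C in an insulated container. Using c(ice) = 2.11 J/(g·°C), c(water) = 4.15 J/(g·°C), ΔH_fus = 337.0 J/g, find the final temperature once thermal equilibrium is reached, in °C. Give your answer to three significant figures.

T_f = 61.1 °C

Heat to bring ice to 0 °C and melt it: q₁ = 75.5×2.11×5.2 + 75.5×337.0 = 26272 J
Heat the water can supply cooling to 0 °C: 571.7×4.15×80.2 = 190279 J > q₁, so all ice melts.
Energy balance: 571.7×4.15×(80.2 − T) = 26272 + 75.5×4.15×(T − 0)
2372.555(80.2 − T) = 26272 + 313.325 T
190279 − 26272 = 2685.880 T
T = 164007 / 2685.880 = 61.06 °C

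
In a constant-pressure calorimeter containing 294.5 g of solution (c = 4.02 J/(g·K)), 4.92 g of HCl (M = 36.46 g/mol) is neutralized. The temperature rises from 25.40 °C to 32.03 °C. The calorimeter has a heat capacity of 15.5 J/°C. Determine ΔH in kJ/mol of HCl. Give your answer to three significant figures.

ΔH = -58.9 kJ/mol

|ΔT| = |32.03 − 25.40| = 6.63 °C
|q_surr| = (294.5 × 4.02 + 15.5) × 6.63 = 1199.39 × 6.63 = 7952 J
n(HCl) = 4.92 / 36.46 = 0.1349 mol
Temperature rose, so q_rxn = −|q_surr| = -7.952 kJ
ΔH = q_rxn / n = -58.947 kJ/mol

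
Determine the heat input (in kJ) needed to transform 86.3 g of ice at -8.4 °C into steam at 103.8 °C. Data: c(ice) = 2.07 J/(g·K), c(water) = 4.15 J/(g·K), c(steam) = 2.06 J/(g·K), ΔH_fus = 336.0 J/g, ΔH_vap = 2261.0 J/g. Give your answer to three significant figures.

q = 262 kJ

q1 (heat ice -8.4→0.0 °C): 86.3 × 2.07 × 8.4 = 1501 J
q2 (melt at 0 °C): 86.3 × 336.0 = 28997 J
q3 (heat water 0.0→100.0 °C): 86.3 × 4.15 × 100.0 = 35815 J
q4 (vaporize at 100 °C): 86.3 × 2261.0 = 195124 J
q5 (heat steam 100.0→103.8 °C): 86.3 × 2.06 × 3.8 = 676 J
Total: 1501 + 28997 + 35815 + 195124 + 676 = 262113 J = 262 kJ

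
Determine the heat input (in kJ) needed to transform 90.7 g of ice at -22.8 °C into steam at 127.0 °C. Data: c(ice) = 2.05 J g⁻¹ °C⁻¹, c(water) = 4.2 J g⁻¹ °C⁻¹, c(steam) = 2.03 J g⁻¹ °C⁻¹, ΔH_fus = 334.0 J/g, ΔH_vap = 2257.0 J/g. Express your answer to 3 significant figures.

q = 282 kJ

q1 (heat ice -22.8→0.0 °C): 90.7 × 2.05 × 22.8 = 4239 J
q2 (melt at 0 °C): 90.7 × 334.0 = 30294 J
q3 (heat water 0.0→100.0 °C): 90.7 × 4.2 × 100.0 = 38094 J
q4 (vaporize at 100 °C): 90.7 × 2257.0 = 204710 J
q5 (heat steam 100.0→127.0 °C): 90.7 × 2.03 × 27.0 = 4971 J
Total: 4239 + 30294 + 38094 + 204710 + 4971 = 282308 J = 282 kJ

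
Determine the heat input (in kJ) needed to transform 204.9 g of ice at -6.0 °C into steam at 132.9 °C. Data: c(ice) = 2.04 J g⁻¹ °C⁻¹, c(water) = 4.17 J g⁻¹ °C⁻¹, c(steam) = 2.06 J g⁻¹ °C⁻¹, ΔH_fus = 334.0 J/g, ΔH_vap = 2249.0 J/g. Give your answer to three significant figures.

q1 (heat ice -6.0→0.0 °C): 204.9 × 2.04 × 6.0 = 2508 J
q2 (melt at 0 °C): 204.9 × 334.0 = 68437 J
q3 (heat water 0.0→100.0 °C): 204.9 × 4.17 × 100.0 = 85443 J
q4 (vaporize at 100 °C): 204.9 × 2249.0 = 460820 J
q5 (heat steam 100.0→132.9 °C): 204.9 × 2.06 × 32.9 = 13887 J
Total: 2508 + 68437 + 85443 + 460820 + 13887 = 631095 J = 631 kJ

q = 631 kJ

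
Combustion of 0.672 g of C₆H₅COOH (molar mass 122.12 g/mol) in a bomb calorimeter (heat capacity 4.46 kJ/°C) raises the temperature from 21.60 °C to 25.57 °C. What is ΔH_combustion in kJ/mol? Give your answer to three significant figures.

ΔT = 25.57 − 21.60 = 3.97 °C
q_cal = C_cal × ΔT = 4.46 × 3.97 = 17.7062 kJ
n = 0.672 / 122.12 = 0.005503 mol
q_rxn = −q_cal = -17.7062 kJ
ΔH = -17.7062 / 0.005503 = -3218 kJ/mol

ΔH = -3220 kJ/mol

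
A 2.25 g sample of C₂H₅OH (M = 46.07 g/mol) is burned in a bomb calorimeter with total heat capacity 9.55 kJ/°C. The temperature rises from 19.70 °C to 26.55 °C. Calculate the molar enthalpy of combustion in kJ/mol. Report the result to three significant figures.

ΔT = 26.55 − 19.70 = 6.85 °C
q_cal = C_cal × ΔT = 9.55 × 6.85 = 65.4175 kJ
n = 2.25 / 46.07 = 0.04884 mol
q_rxn = −q_cal = -65.4175 kJ
ΔH = -65.4175 / 0.04884 = -1339 kJ/mol

ΔH = -1340 kJ/mol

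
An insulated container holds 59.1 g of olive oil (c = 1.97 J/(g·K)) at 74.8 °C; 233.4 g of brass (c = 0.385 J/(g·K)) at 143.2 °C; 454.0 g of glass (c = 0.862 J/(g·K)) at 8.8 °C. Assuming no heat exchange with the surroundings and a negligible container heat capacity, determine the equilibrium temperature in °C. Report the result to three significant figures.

Σ mᵢcᵢ(T − Tᵢ) = 0  ⇒  T = Σ mᵢcᵢTᵢ / Σ mᵢcᵢ
Σ mᵢcᵢ = 59.1×1.97 + 233.4×0.385 + 454.0×0.862 = 597.634
Σ mᵢcᵢTᵢ = 116.427×74.8 + 89.859×143.2 + 391.348×8.8 = 25020
T = 25020 / 597.634 = 41.87 °C

T_f = 41.9 °C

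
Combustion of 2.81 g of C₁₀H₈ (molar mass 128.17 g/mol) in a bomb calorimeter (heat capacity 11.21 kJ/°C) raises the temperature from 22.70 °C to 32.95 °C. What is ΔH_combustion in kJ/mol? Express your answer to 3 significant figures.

ΔH = -5240 kJ/mol

ΔT = 32.95 − 22.70 = 10.25 °C
q_cal = C_cal × ΔT = 11.21 × 10.25 = 114.9025 kJ
n = 2.81 / 128.17 = 0.02192 mol
q_rxn = −q_cal = -114.9025 kJ
ΔH = -114.9025 / 0.02192 = -5242 kJ/mol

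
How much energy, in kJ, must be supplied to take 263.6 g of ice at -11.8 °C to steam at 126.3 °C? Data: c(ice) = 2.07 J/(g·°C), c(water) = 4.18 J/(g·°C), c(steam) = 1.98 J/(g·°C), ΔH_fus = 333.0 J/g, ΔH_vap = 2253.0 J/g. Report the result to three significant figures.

q = 812 kJ

q1 (heat ice -11.8→0.0 °C): 263.6 × 2.07 × 11.8 = 6439 J
q2 (melt at 0 °C): 263.6 × 333.0 = 87779 J
q3 (heat water 0.0→100.0 °C): 263.6 × 4.18 × 100.0 = 110185 J
q4 (vaporize at 100 °C): 263.6 × 2253.0 = 593891 J
q5 (heat steam 100.0→126.3 °C): 263.6 × 1.98 × 26.3 = 13727 J
Total: 6439 + 87779 + 110185 + 593891 + 13727 = 812021 J = 812 kJ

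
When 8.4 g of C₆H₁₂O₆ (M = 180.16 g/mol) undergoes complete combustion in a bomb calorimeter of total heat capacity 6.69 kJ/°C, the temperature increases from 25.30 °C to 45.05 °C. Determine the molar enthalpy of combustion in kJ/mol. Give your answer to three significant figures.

ΔH = -2830 kJ/mol

ΔT = 45.05 − 25.30 = 19.75 °C
q_cal = C_cal × ΔT = 6.69 × 19.75 = 132.1275 kJ
n = 8.4 / 180.16 = 0.04663 mol
q_rxn = −q_cal = -132.1275 kJ
ΔH = -132.1275 / 0.04663 = -2834 kJ/mol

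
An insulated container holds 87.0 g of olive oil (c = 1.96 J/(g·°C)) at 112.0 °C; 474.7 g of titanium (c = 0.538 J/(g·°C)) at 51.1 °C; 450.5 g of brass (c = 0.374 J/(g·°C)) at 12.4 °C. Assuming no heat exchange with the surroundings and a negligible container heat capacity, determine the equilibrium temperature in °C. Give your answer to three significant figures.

T_f = 57.6 °C

Σ mᵢcᵢ(T − Tᵢ) = 0  ⇒  T = Σ mᵢcᵢTᵢ / Σ mᵢcᵢ
Σ mᵢcᵢ = 87.0×1.96 + 474.7×0.538 + 450.5×0.374 = 594.3956
Σ mᵢcᵢTᵢ = 170.52×112.0 + 255.3886×51.1 + 168.487×12.4 = 34238
T = 34238 / 594.3956 = 57.60 °C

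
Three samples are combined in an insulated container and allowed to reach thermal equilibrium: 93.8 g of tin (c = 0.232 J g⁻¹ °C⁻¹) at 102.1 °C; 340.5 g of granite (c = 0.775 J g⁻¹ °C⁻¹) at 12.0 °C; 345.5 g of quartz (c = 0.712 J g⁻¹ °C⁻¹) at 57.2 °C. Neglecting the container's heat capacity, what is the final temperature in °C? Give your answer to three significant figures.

Σ mᵢcᵢ(T − Tᵢ) = 0  ⇒  T = Σ mᵢcᵢTᵢ / Σ mᵢcᵢ
Σ mᵢcᵢ = 93.8×0.232 + 340.5×0.775 + 345.5×0.712 = 531.6451
Σ mᵢcᵢTᵢ = 21.7616×102.1 + 263.8875×12.0 + 245.996×57.2 = 19459
T = 19459 / 531.6451 = 36.60 °C

T_f = 36.6 °C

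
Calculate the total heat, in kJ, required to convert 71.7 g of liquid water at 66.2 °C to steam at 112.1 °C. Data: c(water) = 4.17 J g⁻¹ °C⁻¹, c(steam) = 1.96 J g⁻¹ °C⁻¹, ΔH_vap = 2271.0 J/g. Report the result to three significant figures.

q = 175 kJ

q1 (heat water 66.2→100.0 °C): 71.7 × 4.17 × 33.8 = 10106 J
q2 (vaporize at 100 °C): 71.7 × 2271.0 = 162831 J
q3 (heat steam 100.0→112.1 °C): 71.7 × 1.96 × 12.1 = 1700 J
Total: 10106 + 162831 + 1700 = 174637 J = 175 kJ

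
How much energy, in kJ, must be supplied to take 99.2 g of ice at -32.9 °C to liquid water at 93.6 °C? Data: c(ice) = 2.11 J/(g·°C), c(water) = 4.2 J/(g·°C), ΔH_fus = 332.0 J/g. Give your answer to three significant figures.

q = 78.8 kJ

q1 (heat ice -32.9→0.0 °C): 99.2 × 2.11 × 32.9 = 6886 J
q2 (melt at 0 °C): 99.2 × 332.0 = 32934 J
q3 (heat water 0.0→93.6 °C): 99.2 × 4.2 × 93.6 = 38998 J
Total: 6886 + 32934 + 38998 = 78818 J = 78.8 kJ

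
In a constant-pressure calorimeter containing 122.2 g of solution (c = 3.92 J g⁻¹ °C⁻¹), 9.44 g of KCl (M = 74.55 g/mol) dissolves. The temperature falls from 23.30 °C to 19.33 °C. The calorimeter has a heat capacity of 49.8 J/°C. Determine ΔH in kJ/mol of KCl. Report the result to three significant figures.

ΔH = 16.6 kJ/mol

|ΔT| = |19.33 − 23.30| = 3.97 °C
|q_surr| = (122.2 × 3.92 + 49.8) × 3.97 = 528.824 × 3.97 = 2099 J
n(KCl) = 9.44 / 74.55 = 0.1266 mol
Temperature fell, so q_rxn = +|q_surr| = 2.099 kJ
ΔH = q_rxn / n = 16.58 kJ/mol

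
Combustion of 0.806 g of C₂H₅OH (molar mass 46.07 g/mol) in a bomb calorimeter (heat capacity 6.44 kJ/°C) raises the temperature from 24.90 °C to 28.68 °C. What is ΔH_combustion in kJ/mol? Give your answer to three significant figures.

ΔT = 28.68 − 24.90 = 3.78 °C
q_cal = C_cal × ΔT = 6.44 × 3.78 = 24.3432 kJ
n = 0.806 / 46.07 = 0.01750 mol
q_rxn = −q_cal = -24.3432 kJ
ΔH = -24.3432 / 0.01750 = -1391 kJ/mol

ΔH = -1390 kJ/mol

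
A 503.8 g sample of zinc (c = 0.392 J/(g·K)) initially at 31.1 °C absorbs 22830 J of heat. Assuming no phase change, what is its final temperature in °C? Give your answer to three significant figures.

ΔT = q / (m c) = 22830 / (503.8 × 0.392) = 115.6 °C
T_f = 31.1 + 115.6 = 146.7 °C

T_f = 147 °C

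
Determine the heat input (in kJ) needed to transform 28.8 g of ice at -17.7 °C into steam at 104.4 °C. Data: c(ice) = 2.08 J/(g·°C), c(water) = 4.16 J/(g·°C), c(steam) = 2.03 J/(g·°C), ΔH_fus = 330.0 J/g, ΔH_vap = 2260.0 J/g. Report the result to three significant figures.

q = 87.9 kJ

q1 (heat ice -17.7→0.0 °C): 28.8 × 2.08 × 17.7 = 1060 J
q2 (melt at 0 °C): 28.8 × 330.0 = 9504 J
q3 (heat water 0.0→100.0 °C): 28.8 × 4.16 × 100.0 = 11981 J
q4 (vaporize at 100 °C): 28.8 × 2260.0 = 65088 J
q5 (heat steam 100.0→104.4 °C): 28.8 × 2.03 × 4.4 = 257 J
Total: 1060 + 9504 + 11981 + 65088 + 257 = 87890 J = 87.9 kJ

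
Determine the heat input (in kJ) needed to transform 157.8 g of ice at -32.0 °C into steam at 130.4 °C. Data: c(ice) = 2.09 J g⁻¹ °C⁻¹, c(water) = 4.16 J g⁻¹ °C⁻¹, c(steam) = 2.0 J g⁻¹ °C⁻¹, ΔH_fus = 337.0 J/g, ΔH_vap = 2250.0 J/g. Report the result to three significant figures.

q = 494 kJ

q1 (heat ice -32.0→0.0 °C): 157.8 × 2.09 × 32.0 = 10554 J
q2 (melt at 0 °C): 157.8 × 337.0 = 53179 J
q3 (heat water 0.0→100.0 °C): 157.8 × 4.16 × 100.0 = 65645 J
q4 (vaporize at 100 °C): 157.8 × 2250.0 = 355050 J
q5 (heat steam 100.0→130.4 °C): 157.8 × 2.0 × 30.4 = 9594 J
Total: 10554 + 53179 + 65645 + 355050 + 9594 = 494022 J = 494 kJ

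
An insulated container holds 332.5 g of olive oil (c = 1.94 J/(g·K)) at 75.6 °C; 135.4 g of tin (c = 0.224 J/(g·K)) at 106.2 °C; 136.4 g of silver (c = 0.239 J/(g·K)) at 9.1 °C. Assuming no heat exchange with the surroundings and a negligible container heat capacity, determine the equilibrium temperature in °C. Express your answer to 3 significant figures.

T_f = 73.8 °C

Σ mᵢcᵢ(T − Tᵢ) = 0  ⇒  T = Σ mᵢcᵢTᵢ / Σ mᵢcᵢ
Σ mᵢcᵢ = 332.5×1.94 + 135.4×0.224 + 136.4×0.239 = 707.9792
Σ mᵢcᵢTᵢ = 645.05×75.6 + 30.3296×106.2 + 32.5996×9.1 = 52283
T = 52283 / 707.9792 = 73.848 °C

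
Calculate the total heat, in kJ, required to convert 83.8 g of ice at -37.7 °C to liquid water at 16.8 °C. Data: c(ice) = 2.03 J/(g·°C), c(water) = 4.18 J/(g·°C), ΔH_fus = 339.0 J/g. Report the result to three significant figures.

q1 (heat ice -37.7→0.0 °C): 83.8 × 2.03 × 37.7 = 6413 J
q2 (melt at 0 °C): 83.8 × 339.0 = 28408 J
q3 (heat water 0.0→16.8 °C): 83.8 × 4.18 × 16.8 = 5885 J
Total: 6413 + 28408 + 5885 = 40706 J = 40.7 kJ

q = 40.7 kJ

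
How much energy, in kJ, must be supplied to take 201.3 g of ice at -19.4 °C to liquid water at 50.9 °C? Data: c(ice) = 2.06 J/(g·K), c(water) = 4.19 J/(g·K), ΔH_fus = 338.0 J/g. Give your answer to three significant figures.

q1 (heat ice -19.4→0.0 °C): 201.3 × 2.06 × 19.4 = 8045 J
q2 (melt at 0 °C): 201.3 × 338.0 = 68039 J
q3 (heat water 0.0→50.9 °C): 201.3 × 4.19 × 50.9 = 42931 J
Total: 8045 + 68039 + 42931 = 119015 J = 119 kJ

q = 119 kJ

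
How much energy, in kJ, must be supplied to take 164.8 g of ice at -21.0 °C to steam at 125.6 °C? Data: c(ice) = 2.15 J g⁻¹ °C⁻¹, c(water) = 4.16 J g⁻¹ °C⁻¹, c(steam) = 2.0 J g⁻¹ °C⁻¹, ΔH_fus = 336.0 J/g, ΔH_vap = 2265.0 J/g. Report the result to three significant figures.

q = 513 kJ

q1 (heat ice -21.0→0.0 °C): 164.8 × 2.15 × 21.0 = 7441 J
q2 (melt at 0 °C): 164.8 × 336.0 = 55373 J
q3 (heat water 0.0→100.0 °C): 164.8 × 4.16 × 100.0 = 68557 J
q4 (vaporize at 100 °C): 164.8 × 2265.0 = 373272 J
q5 (heat steam 100.0→125.6 °C): 164.8 × 2.0 × 25.6 = 8438 J
Total: 7441 + 55373 + 68557 + 373272 + 8438 = 513081 J = 513 kJ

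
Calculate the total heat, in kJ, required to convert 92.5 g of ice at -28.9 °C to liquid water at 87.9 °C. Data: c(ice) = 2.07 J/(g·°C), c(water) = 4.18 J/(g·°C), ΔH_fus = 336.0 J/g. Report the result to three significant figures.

q1 (heat ice -28.9→0.0 °C): 92.5 × 2.07 × 28.9 = 5534 J
q2 (melt at 0 °C): 92.5 × 336.0 = 31080 J
q3 (heat water 0.0→87.9 °C): 92.5 × 4.18 × 87.9 = 33987 J
Total: 5534 + 31080 + 33987 = 70601 J = 70.6 kJ

q = 70.6 kJ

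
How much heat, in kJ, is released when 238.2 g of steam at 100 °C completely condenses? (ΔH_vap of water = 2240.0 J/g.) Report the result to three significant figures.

q = 534 kJ

q = m × ΔH_vap = 238.2 × 2240.0 = 533600 J = 534 kJ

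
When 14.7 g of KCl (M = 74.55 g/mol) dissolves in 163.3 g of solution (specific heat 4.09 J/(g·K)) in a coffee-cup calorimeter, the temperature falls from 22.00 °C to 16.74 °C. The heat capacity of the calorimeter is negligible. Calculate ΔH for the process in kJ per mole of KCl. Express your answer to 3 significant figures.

|ΔT| = |16.74 − 22.00| = 5.26 °C
|q_surr| = (163.3 × 4.09) × 5.26 = 667.897 × 5.26 = 3513 J
n(KCl) = 14.7 / 74.55 = 0.1972 mol
Temperature fell, so q_rxn = +|q_surr| = 3.513 kJ
ΔH = q_rxn / n = 17.81 kJ/mol

ΔH = 17.8 kJ/mol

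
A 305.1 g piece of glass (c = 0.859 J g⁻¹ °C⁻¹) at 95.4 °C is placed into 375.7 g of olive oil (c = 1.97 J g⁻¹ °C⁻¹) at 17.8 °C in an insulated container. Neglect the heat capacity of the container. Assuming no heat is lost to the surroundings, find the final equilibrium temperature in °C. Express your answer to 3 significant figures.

Heat lost by glass = heat gained by olive oil.
(305.1)(0.859)(95.4 − T) = (375.7)(1.97)(T − 17.8)
262.0809 (95.4 − T) = 740.129 (T − 17.8)
25003 − 262.0809 T = 740.129 T − 13174
38177 = 1002.2099 T
T = 38.09 °C

T_f = 38.1 °C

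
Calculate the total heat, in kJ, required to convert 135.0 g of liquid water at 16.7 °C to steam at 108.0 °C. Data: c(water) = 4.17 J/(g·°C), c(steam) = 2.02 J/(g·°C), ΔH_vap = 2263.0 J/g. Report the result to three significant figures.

q1 (heat water 16.7→100.0 °C): 135.0 × 4.17 × 83.3 = 46894 J
q2 (vaporize at 100 °C): 135.0 × 2263.0 = 305505 J
q3 (heat steam 100.0→108.0 °C): 135.0 × 2.02 × 8.0 = 2182 J
Total: 46894 + 305505 + 2182 = 354581 J = 355 kJ

q = 355 kJ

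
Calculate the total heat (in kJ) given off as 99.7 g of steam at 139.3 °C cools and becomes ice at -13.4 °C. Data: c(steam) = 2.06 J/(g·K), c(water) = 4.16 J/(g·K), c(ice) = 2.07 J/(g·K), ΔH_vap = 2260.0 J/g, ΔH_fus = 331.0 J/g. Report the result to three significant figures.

q = 311 kJ

q1 (cool steam 139.3→100 °C): 99.7 × 2.06 × 39.3 = 8072 J
q2 (condense at 100 °C): 99.7 × 2260.0 = 225322 J
q3 (cool water 100→0 °C): 99.7 × 4.16 × 100.0 = 41475 J
q4 (freeze at 0 °C): 99.7 × 331.0 = 33001 J
q5 (cool ice 0→-13.4 °C): 99.7 × 2.07 × 13.4 = 2765 J
Total: 8072 + 225322 + 41475 + 33001 + 2765 = 310635 J = 311 kJ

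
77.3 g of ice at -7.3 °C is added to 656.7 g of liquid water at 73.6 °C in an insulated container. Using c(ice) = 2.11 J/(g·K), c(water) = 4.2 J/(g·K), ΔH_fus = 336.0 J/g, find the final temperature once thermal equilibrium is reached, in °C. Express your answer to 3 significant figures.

T_f = 57.0 °C

Heat to bring ice to 0 °C and melt it: q₁ = 77.3×2.11×7.3 + 77.3×336.0 = 27163 J
Heat the water can supply cooling to 0 °C: 656.7×4.2×73.6 = 202999 J > q₁, so all ice melts.
Energy balance: 656.7×4.2×(73.6 − T) = 27163 + 77.3×4.2×(T − 0)
2758.14(73.6 − T) = 27163 + 324.66 T
202999 − 27163 = 3082.80 T
T = 175836 / 3082.80 = 57.04 °C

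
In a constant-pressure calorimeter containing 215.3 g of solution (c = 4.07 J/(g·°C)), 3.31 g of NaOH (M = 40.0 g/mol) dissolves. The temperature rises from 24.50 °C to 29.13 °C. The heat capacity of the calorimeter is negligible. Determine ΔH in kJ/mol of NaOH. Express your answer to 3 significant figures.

|ΔT| = |29.13 − 24.50| = 4.63 °C
|q_surr| = (215.3 × 4.07) × 4.63 = 876.271 × 4.63 = 4057 J
n(NaOH) = 3.31 / 40.0 = 0.08275 mol
Temperature rose, so q_rxn = −|q_surr| = -4.057 kJ
ΔH = q_rxn / n = -49.03 kJ/mol

ΔH = -49.0 kJ/mol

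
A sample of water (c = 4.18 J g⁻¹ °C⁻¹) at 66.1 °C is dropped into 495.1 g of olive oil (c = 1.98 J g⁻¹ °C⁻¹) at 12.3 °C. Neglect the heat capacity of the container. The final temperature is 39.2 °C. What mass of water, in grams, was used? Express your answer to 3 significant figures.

m = 235 g

q_gained = (495.1 × 1.98) × (39.2 − 12.3) = 26370 J
q_lost = m × 4.18 × (66.1 − 39.2) = 112.442 m
m = 26370 / 112.442 = 235 g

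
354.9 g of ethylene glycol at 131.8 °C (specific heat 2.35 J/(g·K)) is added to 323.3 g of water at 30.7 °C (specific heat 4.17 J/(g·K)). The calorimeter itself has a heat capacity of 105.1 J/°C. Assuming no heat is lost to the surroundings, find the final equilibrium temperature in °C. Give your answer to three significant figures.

T_f = 67.6 °C

Heat lost by ethylene glycol = heat gained by water + calorimeter.
(354.9)(2.35)(131.8 − T) = [(323.3)(4.17) + 105.1](T − 30.7)
834.015 (131.8 − T) = 1453.261 (T − 30.7)
109920 − 834.015 T = 1453.261 T − 44615
154535 = 2287.276 T
T = 67.56 °C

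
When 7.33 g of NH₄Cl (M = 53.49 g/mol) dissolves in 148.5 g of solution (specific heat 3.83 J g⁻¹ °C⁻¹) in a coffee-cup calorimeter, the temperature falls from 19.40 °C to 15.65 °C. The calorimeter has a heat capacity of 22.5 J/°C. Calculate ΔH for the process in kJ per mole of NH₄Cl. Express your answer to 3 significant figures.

|ΔT| = |15.65 − 19.40| = 3.75 °C
|q_surr| = (148.5 × 3.83 + 22.5) × 3.75 = 591.255 × 3.75 = 2217 J
n(NH₄Cl) = 7.33 / 53.49 = 0.1370 mol
Temperature fell, so q_rxn = +|q_surr| = 2.217 kJ
ΔH = q_rxn / n = 16.18 kJ/mol

ΔH = 16.2 kJ/mol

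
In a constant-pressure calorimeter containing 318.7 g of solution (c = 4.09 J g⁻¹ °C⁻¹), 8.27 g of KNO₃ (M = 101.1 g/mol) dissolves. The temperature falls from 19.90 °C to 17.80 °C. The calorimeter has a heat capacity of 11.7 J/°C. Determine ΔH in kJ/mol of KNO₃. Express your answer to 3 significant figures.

|ΔT| = |17.80 − 19.90| = 2.10 °C
|q_surr| = (318.7 × 4.09 + 11.7) × 2.10 = 1315.183 × 2.10 = 2762 J
n(KNO₃) = 8.27 / 101.1 = 0.08180 mol
Temperature fell, so q_rxn = +|q_surr| = 2.762 kJ
ΔH = q_rxn / n = 33.77 kJ/mol

ΔH = 33.8 kJ/mol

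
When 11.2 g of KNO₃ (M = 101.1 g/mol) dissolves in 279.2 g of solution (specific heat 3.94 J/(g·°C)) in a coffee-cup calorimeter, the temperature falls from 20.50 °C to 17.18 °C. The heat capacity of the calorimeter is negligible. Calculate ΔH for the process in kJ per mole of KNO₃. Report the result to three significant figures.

ΔH = 33.0 kJ/mol

|ΔT| = |17.18 − 20.50| = 3.32 °C
|q_surr| = (279.2 × 3.94) × 3.32 = 1100.048 × 3.32 = 3652 J
n(KNO₃) = 11.2 / 101.1 = 0.1108 mol
Temperature fell, so q_rxn = +|q_surr| = 3.652 kJ
ΔH = q_rxn / n = 32.96 kJ/mol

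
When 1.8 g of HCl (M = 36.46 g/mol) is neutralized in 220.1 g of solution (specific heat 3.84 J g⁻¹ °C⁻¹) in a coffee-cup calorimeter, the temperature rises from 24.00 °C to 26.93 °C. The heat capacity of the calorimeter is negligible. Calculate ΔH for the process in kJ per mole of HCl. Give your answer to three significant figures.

|ΔT| = |26.93 − 24.00| = 2.93 °C
|q_surr| = (220.1 × 3.84) × 2.93 = 845.184 × 2.93 = 2476 J
n(HCl) = 1.8 / 36.46 = 0.04937 mol
Temperature rose, so q_rxn = −|q_surr| = -2.476 kJ
ΔH = q_rxn / n = -50.15 kJ/mol

ΔH = -50.2 kJ/mol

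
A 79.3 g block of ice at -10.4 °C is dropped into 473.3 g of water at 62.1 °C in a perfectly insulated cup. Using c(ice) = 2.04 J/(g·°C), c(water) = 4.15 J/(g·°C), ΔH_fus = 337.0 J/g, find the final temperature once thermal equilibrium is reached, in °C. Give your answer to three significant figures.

T_f = 40.8 °C

Heat to bring ice to 0 °C and melt it: q₁ = 79.3×2.04×10.4 + 79.3×337.0 = 28407 J
Heat the water can supply cooling to 0 °C: 473.3×4.15×62.1 = 121977 J > q₁, so all ice melts.
Energy balance: 473.3×4.15×(62.1 − T) = 28407 + 79.3×4.15×(T − 0)
1964.195(62.1 − T) = 28407 + 329.095 T
121977 − 28407 = 2293.290 T
T = 93570 / 2293.290 = 40.80 °C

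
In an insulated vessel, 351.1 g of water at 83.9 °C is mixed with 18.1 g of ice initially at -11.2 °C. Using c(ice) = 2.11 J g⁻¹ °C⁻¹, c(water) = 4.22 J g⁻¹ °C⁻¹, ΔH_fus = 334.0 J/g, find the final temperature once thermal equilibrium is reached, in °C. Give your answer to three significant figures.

T_f = 75.6 °C

Heat to bring ice to 0 °C and melt it: q₁ = 18.1×2.11×11.2 + 18.1×334.0 = 6473.1 J
Heat the water can supply cooling to 0 °C: 351.1×4.22×83.9 = 124310 J > q₁, so all ice melts.
Energy balance: 351.1×4.22×(83.9 − T) = 6473.1 + 18.1×4.22×(T − 0)
1481.642(83.9 − T) = 6473.1 + 76.382 T
124310 − 6473.1 = 1558.024 T
T = 117836.9 / 1558.024 = 75.63 °C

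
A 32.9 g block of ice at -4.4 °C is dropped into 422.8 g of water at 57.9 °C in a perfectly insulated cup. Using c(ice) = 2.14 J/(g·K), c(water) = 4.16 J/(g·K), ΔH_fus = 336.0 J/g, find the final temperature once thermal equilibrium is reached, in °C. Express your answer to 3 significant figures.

T_f = 47.7 °C

Heat to bring ice to 0 °C and melt it: q₁ = 32.9×2.14×4.4 + 32.9×336.0 = 11364 J
Heat the water can supply cooling to 0 °C: 422.8×4.16×57.9 = 101837 J > q₁, so all ice melts.
Energy balance: 422.8×4.16×(57.9 − T) = 11364 + 32.9×4.16×(T − 0)
1758.848(57.9 − T) = 11364 + 136.864 T
101837 − 11364 = 1895.712 T
T = 90473 / 1895.712 = 47.73 °C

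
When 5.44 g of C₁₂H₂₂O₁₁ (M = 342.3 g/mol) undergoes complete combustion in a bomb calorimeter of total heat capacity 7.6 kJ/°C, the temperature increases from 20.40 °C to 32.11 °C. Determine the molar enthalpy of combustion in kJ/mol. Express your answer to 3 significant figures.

ΔT = 32.11 − 20.40 = 11.71 °C
q_cal = C_cal × ΔT = 7.6 × 11.71 = 88.996 kJ
n = 5.44 / 342.3 = 0.01589 mol
q_rxn = −q_cal = -88.996 kJ
ΔH = -88.996 / 0.01589 = -5601 kJ/mol

ΔH = -5600 kJ/mol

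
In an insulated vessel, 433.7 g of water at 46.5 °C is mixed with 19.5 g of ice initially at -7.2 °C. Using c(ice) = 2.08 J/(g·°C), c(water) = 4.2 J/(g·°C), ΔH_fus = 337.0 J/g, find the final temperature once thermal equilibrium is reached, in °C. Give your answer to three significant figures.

Heat to bring ice to 0 °C and melt it: q₁ = 19.5×2.08×7.2 + 19.5×337.0 = 6863.5 J
Heat the water can supply cooling to 0 °C: 433.7×4.2×46.5 = 84701.6 J > q₁, so all ice melts.
Energy balance: 433.7×4.2×(46.5 − T) = 6863.5 + 19.5×4.2×(T − 0)
1821.54(46.5 − T) = 6863.5 + 81.9 T
84701.6 − 6863.5 = 1903.44 T
T = 77838.1 / 1903.44 = 40.89 °C

T_f = 40.9 °C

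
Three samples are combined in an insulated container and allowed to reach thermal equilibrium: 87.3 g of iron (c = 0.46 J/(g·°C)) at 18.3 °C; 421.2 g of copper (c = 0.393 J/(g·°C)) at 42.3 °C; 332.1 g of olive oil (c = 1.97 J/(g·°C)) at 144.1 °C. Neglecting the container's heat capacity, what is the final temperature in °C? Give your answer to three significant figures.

Σ mᵢcᵢ(T − Tᵢ) = 0  ⇒  T = Σ mᵢcᵢTᵢ / Σ mᵢcᵢ
Σ mᵢcᵢ = 87.3×0.46 + 421.2×0.393 + 332.1×1.97 = 859.9266
Σ mᵢcᵢTᵢ = 40.158×18.3 + 165.5316×42.3 + 654.237×144.1 = 102010
T = 102010 / 859.9266 = 118.6 °C

T_f = 119 °C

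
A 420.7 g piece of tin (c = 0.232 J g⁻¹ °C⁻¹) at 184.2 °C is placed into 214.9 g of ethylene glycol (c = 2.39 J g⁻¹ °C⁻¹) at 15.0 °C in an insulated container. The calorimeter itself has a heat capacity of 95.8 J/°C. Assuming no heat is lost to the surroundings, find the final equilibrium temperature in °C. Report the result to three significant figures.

T_f = 38.4 °C

Heat lost by tin = heat gained by ethylene glycol + calorimeter.
(420.7)(0.232)(184.2 − T) = [(214.9)(2.39) + 95.8](T − 15.0)
97.6024 (184.2 − T) = 609.411 (T − 15.0)
17978 − 97.6024 T = 609.411 T − 9141.2
27119.2 = 707.0134 T
T = 38.36 °C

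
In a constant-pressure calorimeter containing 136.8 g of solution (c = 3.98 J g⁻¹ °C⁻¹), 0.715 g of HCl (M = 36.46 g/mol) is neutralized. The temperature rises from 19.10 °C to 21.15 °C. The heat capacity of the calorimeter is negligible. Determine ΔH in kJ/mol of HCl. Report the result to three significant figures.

ΔH = -56.9 kJ/mol

|ΔT| = |21.15 − 19.10| = 2.05 °C
|q_surr| = (136.8 × 3.98) × 2.05 = 544.464 × 2.05 = 1116 J
n(HCl) = 0.715 / 36.46 = 0.01961 mol
Temperature rose, so q_rxn = −|q_surr| = -1.116 kJ
ΔH = q_rxn / n = -56.91 kJ/mol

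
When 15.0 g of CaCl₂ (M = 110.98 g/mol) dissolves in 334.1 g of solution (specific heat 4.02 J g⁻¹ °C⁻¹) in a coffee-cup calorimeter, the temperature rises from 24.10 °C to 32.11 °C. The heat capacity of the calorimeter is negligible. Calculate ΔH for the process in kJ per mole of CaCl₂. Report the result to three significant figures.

|ΔT| = |32.11 − 24.10| = 8.01 °C
|q_surr| = (334.1 × 4.02) × 8.01 = 1343.082 × 8.01 = 10760 J
n(CaCl₂) = 15.0 / 110.98 = 0.1352 mol
Temperature rose, so q_rxn = −|q_surr| = -10.76 kJ
ΔH = q_rxn / n = -79.59 kJ/mol

ΔH = -79.6 kJ/mol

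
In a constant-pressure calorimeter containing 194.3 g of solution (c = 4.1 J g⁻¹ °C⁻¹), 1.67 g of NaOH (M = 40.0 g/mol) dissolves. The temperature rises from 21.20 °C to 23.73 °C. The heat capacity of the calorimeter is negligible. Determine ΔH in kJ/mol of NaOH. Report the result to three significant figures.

ΔH = -48.3 kJ/mol

|ΔT| = |23.73 − 21.20| = 2.53 °C
|q_surr| = (194.3 × 4.1) × 2.53 = 796.63 × 2.53 = 2015 J
n(NaOH) = 1.67 / 40.0 = 0.04175 mol
Temperature rose, so q_rxn = −|q_surr| = -2.015 kJ
ΔH = q_rxn / n = -48.26 kJ/mol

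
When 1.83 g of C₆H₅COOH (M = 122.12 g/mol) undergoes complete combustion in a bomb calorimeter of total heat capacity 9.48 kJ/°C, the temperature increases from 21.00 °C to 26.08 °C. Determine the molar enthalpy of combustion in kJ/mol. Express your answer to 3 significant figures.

ΔT = 26.08 − 21.00 = 5.08 °C
q_cal = C_cal × ΔT = 9.48 × 5.08 = 48.1584 kJ
n = 1.83 / 122.12 = 0.01499 mol
q_rxn = −q_cal = -48.1584 kJ
ΔH = -48.1584 / 0.01499 = -3213 kJ/mol

ΔH = -3210 kJ/mol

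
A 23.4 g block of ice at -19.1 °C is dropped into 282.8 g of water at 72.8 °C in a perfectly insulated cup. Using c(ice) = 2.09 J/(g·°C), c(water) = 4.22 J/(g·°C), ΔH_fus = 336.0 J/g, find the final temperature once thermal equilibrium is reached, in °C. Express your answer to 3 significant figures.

T_f = 60.4 °C

Heat to bring ice to 0 °C and melt it: q₁ = 23.4×2.09×19.1 + 23.4×336.0 = 8796.5 J
Heat the water can supply cooling to 0 °C: 282.8×4.22×72.8 = 86880.7 J > q₁, so all ice melts.
Energy balance: 282.8×4.22×(72.8 − T) = 8796.5 + 23.4×4.22×(T − 0)
1193.416(72.8 − T) = 8796.5 + 98.748 T
86880.7 − 8796.5 = 1292.164 T
T = 78084.2 / 1292.164 = 60.43 °C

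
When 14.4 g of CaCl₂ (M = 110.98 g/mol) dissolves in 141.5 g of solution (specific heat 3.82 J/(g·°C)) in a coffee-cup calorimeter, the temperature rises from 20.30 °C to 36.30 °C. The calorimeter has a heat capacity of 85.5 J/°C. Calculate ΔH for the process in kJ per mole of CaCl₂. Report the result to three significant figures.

ΔH = -77.2 kJ/mol

|ΔT| = |36.30 − 20.30| = 16.00 °C
|q_surr| = (141.5 × 3.82 + 85.5) × 16.00 = 626.03 × 16.00 = 10020 J
n(CaCl₂) = 14.4 / 110.98 = 0.1298 mol
Temperature rose, so q_rxn = −|q_surr| = -10.02 kJ
ΔH = q_rxn / n = -77.20 kJ/mol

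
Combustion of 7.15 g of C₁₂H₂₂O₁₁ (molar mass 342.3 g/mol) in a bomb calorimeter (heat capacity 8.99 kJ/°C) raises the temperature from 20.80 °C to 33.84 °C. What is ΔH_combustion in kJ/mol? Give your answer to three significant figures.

ΔH = -5610 kJ/mol

ΔT = 33.84 − 20.80 = 13.04 °C
q_cal = C_cal × ΔT = 8.99 × 13.04 = 117.2296 kJ
n = 7.15 / 342.3 = 0.02089 mol
q_rxn = −q_cal = -117.2296 kJ
ΔH = -117.2296 / 0.02089 = -5612 kJ/mol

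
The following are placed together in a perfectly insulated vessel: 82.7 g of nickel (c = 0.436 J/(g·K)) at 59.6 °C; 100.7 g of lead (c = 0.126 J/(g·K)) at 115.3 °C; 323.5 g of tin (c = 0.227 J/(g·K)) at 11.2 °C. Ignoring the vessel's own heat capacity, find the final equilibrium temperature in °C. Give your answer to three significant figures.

T_f = 36.3 °C

Σ mᵢcᵢ(T − Tᵢ) = 0  ⇒  T = Σ mᵢcᵢTᵢ / Σ mᵢcᵢ
Σ mᵢcᵢ = 82.7×0.436 + 100.7×0.126 + 323.5×0.227 = 122.1799
Σ mᵢcᵢTᵢ = 36.0572×59.6 + 12.6882×115.3 + 73.4345×11.2 = 4434.4
T = 4434.4 / 122.1799 = 36.29 °C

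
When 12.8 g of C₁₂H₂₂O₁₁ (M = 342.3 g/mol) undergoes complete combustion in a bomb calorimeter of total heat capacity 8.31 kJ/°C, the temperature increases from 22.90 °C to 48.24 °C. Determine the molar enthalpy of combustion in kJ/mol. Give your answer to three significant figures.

ΔH = -5630 kJ/mol

ΔT = 48.24 − 22.90 = 25.34 °C
q_cal = C_cal × ΔT = 8.31 × 25.34 = 210.5754 kJ
n = 12.8 / 342.3 = 0.03739 mol
q_rxn = −q_cal = -210.5754 kJ
ΔH = -210.5754 / 0.03739 = -5632 kJ/mol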